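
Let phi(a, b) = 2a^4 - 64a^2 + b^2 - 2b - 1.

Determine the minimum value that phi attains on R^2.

phi(a,b) separates as P(a) + Q(b) − 1, so its minimum is min P + min Q − 1.
P'(a) = 8a(a - 4)(a + 4) vanishes at a ∈ {-4, 0, 4}; Q'(b) = 2b - 2 vanishes at b ∈ {1}.
Local minima of P (where P''>0): P(-4)=-512, P(4)=-512. Local minima of Q: Q(1)=-1.
So the global minimum of phi is P(-4) + Q(1) − 1 = -512 − 1 − 1 = -514, attained at (-4, 1).

-514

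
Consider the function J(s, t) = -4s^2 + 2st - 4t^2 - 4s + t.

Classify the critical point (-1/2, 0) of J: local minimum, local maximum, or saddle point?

The Hessian of J is constant: H = [[-8, 2], [2, -8]].
det(H) = (-8)·(-8) − 2² = 60.
det(H) > 0 and tr(H) = -16 < 0, so H is negative definite and the point is a local maximum.

local maximum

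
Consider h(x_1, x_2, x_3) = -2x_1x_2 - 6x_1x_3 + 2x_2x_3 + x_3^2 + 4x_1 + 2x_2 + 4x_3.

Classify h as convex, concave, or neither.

neither

h is quadratic, so its Hessian is the constant matrix H = [[0, -2, -6], [-2, 0, 2], [-6, 2, 2]].
Leading principal minors: 0, -4, 40.
Neither pattern holds ⇒ H is indefinite ⇒ neither convex nor concave.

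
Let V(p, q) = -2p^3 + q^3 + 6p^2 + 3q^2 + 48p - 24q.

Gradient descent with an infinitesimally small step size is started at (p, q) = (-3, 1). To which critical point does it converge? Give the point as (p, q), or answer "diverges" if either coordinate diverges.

V is separable, so gradient descent decouples: p follows -∂V/∂p, q follows -∂V/∂q.
∂V/∂p = -6(p - 4)(p + 2); at p=-3 this is -42, so p increases.
∂V/∂q = 3(q - 2)(q + 4); at q=1 this is -15, so q increases.
p converges to its nearest critical value -2 (a local min of the p-part); q converges to 2. The iterate converges to (-2, 2).

(-2, 2)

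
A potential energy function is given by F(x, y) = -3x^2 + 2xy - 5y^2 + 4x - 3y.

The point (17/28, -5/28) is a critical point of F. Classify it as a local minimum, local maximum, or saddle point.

local maximum

The Hessian of F is constant: H = [[-6, 2], [2, -10]].
det(H) = (-6)·(-10) − 2² = 56.
det(H) > 0 and tr(H) = -16 < 0, so H is negative definite and the point is a local maximum.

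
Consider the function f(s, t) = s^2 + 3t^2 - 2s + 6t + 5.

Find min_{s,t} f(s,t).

1

f(s,t) separates as P(s) + Q(t) + 5, so its minimum is min P + min Q + 5.
P'(s) = 2s - 2 vanishes at s ∈ {1}; Q'(t) = 6(t + 1) vanishes at t ∈ {-1}.
Local minima of P (where P''>0): P(1)=-1. Local minima of Q: Q(-1)=-3.
So the global minimum of f is P(1) + Q(-1) + 5 = -1 − 3 + 5 = 1, attained at (1, -1).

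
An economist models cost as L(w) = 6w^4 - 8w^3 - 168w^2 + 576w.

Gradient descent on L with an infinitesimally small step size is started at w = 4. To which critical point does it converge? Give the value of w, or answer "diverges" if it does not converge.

3

L'(w) = 24(w - 3)(w - 2)(w + 4), so L'(4) = 384.
Gradient descent moves in the -L' direction, i.e. w is decreasing.
The nearest critical point in that direction is w = 3, where L'' = 168 > 0 (a local minimum). The iterate converges there.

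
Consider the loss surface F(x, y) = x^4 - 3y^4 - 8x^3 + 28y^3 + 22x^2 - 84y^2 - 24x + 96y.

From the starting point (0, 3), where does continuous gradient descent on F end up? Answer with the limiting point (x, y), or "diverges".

(1, 2)

F is separable, so gradient descent decouples: x follows -∂F/∂x, y follows -∂F/∂y.
∂F/∂x = 4(x - 3)(x - 2)(x - 1); at x=0 this is -24, so x increases.
∂F/∂y = -12(y - 4)(y - 2)(y - 1); at y=3 this is 24, so y decreases.
x converges to its nearest critical value 1 (a local min of the x-part); y converges to 2. The iterate converges to (1, 2).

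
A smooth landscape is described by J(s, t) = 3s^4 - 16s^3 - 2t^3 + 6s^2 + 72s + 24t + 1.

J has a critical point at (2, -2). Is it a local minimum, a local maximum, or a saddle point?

saddle point

The mixed partial ∂²J/∂s∂t is 0, so the Hessian at any point is diag(J_ss, J_tt) = diag(12(3s^2 - 8s + 1), -12t).
At (2, -2): H = diag(-36, 24).
The eigenvalues have opposite signs, so H is indefinite: a saddle point.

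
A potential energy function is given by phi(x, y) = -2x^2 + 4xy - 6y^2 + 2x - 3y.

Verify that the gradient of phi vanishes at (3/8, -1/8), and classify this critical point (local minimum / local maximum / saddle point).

∇phi = (-4x + 4y + 2, 4x - 12y - 3); substituting (3/8, -1/8) gives ∇phi = (0, 0), so (3/8, -1/8) is indeed a critical point.
The Hessian of phi is constant: H = [[-4, 4], [4, -12]].
det(H) = (-4)·(-12) − 4² = 32.
det(H) > 0 and tr(H) = -16 < 0, so H is negative definite and the point is a local maximum.

local maximum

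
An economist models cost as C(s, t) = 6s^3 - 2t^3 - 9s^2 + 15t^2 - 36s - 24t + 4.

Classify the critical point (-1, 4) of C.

The mixed partial ∂²C/∂s∂t is 0, so the Hessian at any point is diag(C_ss, C_tt) = diag(18(2s - 1), 6(-2t + 5)).
At (-1, 4): H = diag(-54, -18).
Both eigenvalues are negative, so H is negative definite: a local maximum.

local maximum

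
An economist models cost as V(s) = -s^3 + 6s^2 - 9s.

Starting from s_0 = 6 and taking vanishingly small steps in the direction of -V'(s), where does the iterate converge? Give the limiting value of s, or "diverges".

diverges

V'(s) = -3(s - 3)(s - 1), so V'(6) = -45.
Gradient descent moves in the -V' direction, i.e. s is increasing.
There is no critical point above s=6, and V' keeps the same sign, so the iterate runs off to +∞.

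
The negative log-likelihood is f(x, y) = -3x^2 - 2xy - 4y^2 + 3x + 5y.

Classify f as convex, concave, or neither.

concave

f is quadratic, so its Hessian is the constant matrix H = [[-6, -2], [-2, -8]].
det(H) = 44, tr(H) = -14.
det(H) > 0 and tr(H) < 0, so H is negative definite everywhere: concave.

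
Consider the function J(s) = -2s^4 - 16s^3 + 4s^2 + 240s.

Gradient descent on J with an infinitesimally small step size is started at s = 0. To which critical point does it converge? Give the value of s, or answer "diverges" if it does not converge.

-3

J'(s) = -8(s - 2)(s + 3)(s + 5), so J'(0) = 240.
Gradient descent moves in the -J' direction, i.e. s is decreasing.
The nearest critical point in that direction is s = -3, where J'' = 80 > 0 (a local minimum). The iterate converges there.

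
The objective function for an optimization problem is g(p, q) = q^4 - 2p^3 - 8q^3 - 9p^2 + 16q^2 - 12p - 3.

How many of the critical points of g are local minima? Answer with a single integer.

2

g separates as a function of p plus a function of q, so ∇g=0 decouples.
∂g/∂p = -6(p + 1)(p + 2) = 0 at p ∈ {-2, -1}; ∂g/∂q = 4q(q - 4)(q - 2) = 0 at q ∈ {0, 2, 4}.
The Hessian is diagonal: diag(g_pp, g_qq). Second derivatives: g_pp(-2)=6, g_pp(-1)=-6; g_qq(0)=32, g_qq(2)=-16, g_qq(4)=32.
Local minima occur where both diagonal entries positive: (-2, 0), (-2, 4). Count: 2.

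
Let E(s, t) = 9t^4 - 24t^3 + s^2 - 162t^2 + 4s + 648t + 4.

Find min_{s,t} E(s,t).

E(s,t) separates as P(s) + Q(t) + 4, so its minimum is min P + min Q + 4.
P'(s) = 2s + 4 vanishes at s ∈ {-2}; Q'(t) = 36(t - 3)(t - 2)(t + 3) vanishes at t ∈ {-3, 2, 3}.
Local minima of P (where P''>0): P(-2)=-4. Local minima of Q: Q(-3)=-2025, Q(3)=567.
So the global minimum of E is P(-2) + Q(-3) + 4 = -4 − 2025 + 4 = -2025, attained at (-2, -3).

-2025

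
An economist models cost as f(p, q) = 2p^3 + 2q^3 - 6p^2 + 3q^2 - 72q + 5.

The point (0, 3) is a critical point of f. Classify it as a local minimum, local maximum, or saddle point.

The mixed partial ∂²f/∂p∂q is 0, so the Hessian at any point is diag(f_pp, f_qq) = diag(12(p - 1), 6(2q + 1)).
At (0, 3): H = diag(-12, 42).
The eigenvalues have opposite signs, so H is indefinite: a saddle point.

saddle point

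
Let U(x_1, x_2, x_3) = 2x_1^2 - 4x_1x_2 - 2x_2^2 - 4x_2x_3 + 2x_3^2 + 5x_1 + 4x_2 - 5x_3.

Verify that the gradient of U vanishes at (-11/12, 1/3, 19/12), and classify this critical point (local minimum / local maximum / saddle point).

saddle point

∇U = (4x_1 - 4x_2 + 5, -4x_1 - 4x_2 - 4x_3 + 4, -4x_2 + 4x_3 - 5); substituting (-11/12, 1/3, 19/12) gives ∇U = (0, 0, 0), so (-11/12, 1/3, 19/12) is indeed a critical point.
The Hessian is constant: H = [[4, -4, 0], [-4, -4, -4], [0, -4, 4]].
Leading principal minors: Δ₁ = 4, Δ₂ = -32, Δ₃ = -192.
The minors fit neither the all-positive nor the alternating-sign pattern, so H is indefinite: a saddle point.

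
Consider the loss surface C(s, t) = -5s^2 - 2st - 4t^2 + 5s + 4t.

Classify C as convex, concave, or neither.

C is quadratic, so its Hessian is the constant matrix H = [[-10, -2], [-2, -8]].
det(H) = 76, tr(H) = -18.
det(H) > 0 and tr(H) < 0, so H is negative definite everywhere: concave.

concave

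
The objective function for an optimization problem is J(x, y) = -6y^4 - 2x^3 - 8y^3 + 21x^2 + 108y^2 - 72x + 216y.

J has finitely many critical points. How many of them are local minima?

J separates as a function of x plus a function of y, so ∇J=0 decouples.
∂J/∂x = -6(x - 4)(x - 3) = 0 at x ∈ {3, 4}; ∂J/∂y = -24(y - 3)(y + 1)(y + 3) = 0 at y ∈ {-3, -1, 3}.
The Hessian is diagonal: diag(J_xx, J_yy). Second derivatives: J_xx(3)=6, J_xx(4)=-6; J_yy(-3)=-288, J_yy(-1)=192, J_yy(3)=-576.
Local minima occur where both diagonal entries positive: (3, -1). Count: 1.

1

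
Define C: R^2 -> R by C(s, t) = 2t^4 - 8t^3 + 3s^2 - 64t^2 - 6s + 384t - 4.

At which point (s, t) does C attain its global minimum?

C(s,t) separates as P(s) + Q(t) − 4, so its minimum is min P + min Q − 4.
P'(s) = 6s - 6 vanishes at s ∈ {1}; Q'(t) = 8(t - 4)(t - 3)(t + 4) vanishes at t ∈ {-4, 3, 4}.
Local minima of P (where P''>0): P(1)=-3. Local minima of Q: Q(-4)=-1536, Q(4)=512.
So the global minimum of C is P(1) + Q(-4) − 4 = -3 − 1536 − 4 = -1543, attained at (1, -4).

(1, -4)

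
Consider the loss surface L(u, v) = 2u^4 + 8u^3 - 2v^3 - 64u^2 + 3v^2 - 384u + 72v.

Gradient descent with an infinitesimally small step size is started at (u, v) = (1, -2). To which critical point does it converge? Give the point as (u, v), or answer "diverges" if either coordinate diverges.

L is separable, so gradient descent decouples: u follows -∂L/∂u, v follows -∂L/∂v.
∂L/∂u = 8(u - 4)(u + 3)(u + 4); at u=1 this is -480, so u increases.
∂L/∂v = -6(v - 4)(v + 3); at v=-2 this is 36, so v decreases.
u converges to its nearest critical value 4 (a local min of the u-part); v converges to -3. The iterate converges to (4, -3).

(4, -3)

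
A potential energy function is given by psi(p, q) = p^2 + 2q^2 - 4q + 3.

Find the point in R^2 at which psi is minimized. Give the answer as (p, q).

(0, 1)

psi(p,q) separates as A(p) + B(q) + 3, so its minimum is min A + min B + 3.
A'(p) = 2p vanishes at p ∈ {0}; B'(q) = 4q - 4 vanishes at q ∈ {1}.
Local minima of A (where A''>0): A(0)=0. Local minima of B: B(1)=-2.
So the global minimum of psi is A(0) + B(1) + 3 = 0 − 2 + 3 = 1, attained at (0, 1).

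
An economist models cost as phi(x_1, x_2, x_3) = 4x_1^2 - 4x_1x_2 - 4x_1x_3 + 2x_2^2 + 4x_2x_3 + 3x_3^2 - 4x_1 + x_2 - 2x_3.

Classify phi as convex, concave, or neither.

convex

phi is quadratic, so its Hessian is the constant matrix H = [[8, -4, -4], [-4, 4, 4], [-4, 4, 6]].
Leading principal minors: 8, 16, 32.
All positive ⇒ H ≻ 0 ⇒ convex.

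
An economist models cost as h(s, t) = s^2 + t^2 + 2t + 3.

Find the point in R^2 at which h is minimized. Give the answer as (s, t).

(0, -1)

h(s,t) separates as P(s) + Q(t) + 3, so its minimum is min P + min Q + 3.
P'(s) = 2s vanishes at s ∈ {0}; Q'(t) = 2(t + 1) vanishes at t ∈ {-1}.
Local minima of P (where P''>0): P(0)=0. Local minima of Q: Q(-1)=-1.
So the global minimum of h is P(0) + Q(-1) + 3 = 0 − 1 + 3 = 2, attained at (0, -1).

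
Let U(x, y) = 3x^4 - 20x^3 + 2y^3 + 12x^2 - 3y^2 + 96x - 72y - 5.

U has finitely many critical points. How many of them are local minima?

2

U separates as a function of x plus a function of y, so ∇U=0 decouples.
∂U/∂x = 12(x - 4)(x - 2)(x + 1) = 0 at x ∈ {-1, 2, 4}; ∂U/∂y = 6(y - 4)(y + 3) = 0 at y ∈ {-3, 4}.
The Hessian is diagonal: diag(U_xx, U_yy). Second derivatives: U_xx(-1)=180, U_xx(2)=-72, U_xx(4)=120; U_yy(-3)=-42, U_yy(4)=42.
Local minima occur where both diagonal entries positive: (-1, 4), (4, 4). Count: 2.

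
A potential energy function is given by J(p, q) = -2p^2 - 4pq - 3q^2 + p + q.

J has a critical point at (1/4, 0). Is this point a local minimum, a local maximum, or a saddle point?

The Hessian of J is constant: H = [[-4, -4], [-4, -6]].
det(H) = (-4)·(-6) − (-4)² = 8.
det(H) > 0 and tr(H) = -10 < 0, so H is negative definite and the point is a local maximum.

local maximum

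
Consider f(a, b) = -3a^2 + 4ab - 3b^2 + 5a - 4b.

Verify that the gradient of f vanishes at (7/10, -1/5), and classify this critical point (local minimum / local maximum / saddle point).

∇f = (-6a + 4b + 5, 4a - 6b - 4); substituting (7/10, -1/5) gives ∇f = (0, 0), so (7/10, -1/5) is indeed a critical point.
The Hessian of f is constant: H = [[-6, 4], [4, -6]].
det(H) = (-6)·(-6) − 4² = 20.
det(H) > 0 and tr(H) = -12 < 0, so H is negative definite and the point is a local maximum.

local maximum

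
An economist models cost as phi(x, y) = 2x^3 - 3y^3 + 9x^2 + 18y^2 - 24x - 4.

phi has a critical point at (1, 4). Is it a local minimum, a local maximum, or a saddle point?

saddle point

The mixed partial ∂²phi/∂x∂y is 0, so the Hessian at any point is diag(phi_xx, phi_yy) = diag(6(2x + 3), 18(-y + 2)).
At (1, 4): H = diag(30, -36).
The eigenvalues have opposite signs, so H is indefinite: a saddle point.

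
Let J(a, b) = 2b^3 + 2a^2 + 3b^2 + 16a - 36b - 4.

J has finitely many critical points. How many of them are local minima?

1

J separates as a function of a plus a function of b, so ∇J=0 decouples.
∂J/∂a = 4(a + 4) = 0 at a ∈ {-4}; ∂J/∂b = 6(b - 2)(b + 3) = 0 at b ∈ {-3, 2}.
The Hessian is diagonal: diag(J_aa, J_bb). Second derivatives: J_aa(-4)=4; J_bb(-3)=-30, J_bb(2)=30.
Local minima occur where both diagonal entries positive: (-4, 2). Count: 1.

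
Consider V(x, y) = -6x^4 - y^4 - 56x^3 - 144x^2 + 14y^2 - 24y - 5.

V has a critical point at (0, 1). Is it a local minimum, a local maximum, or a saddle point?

The mixed partial ∂²V/∂x∂y is 0, so the Hessian at any point is diag(V_xx, V_yy) = diag(-24(3x^2 + 14x + 12), 4(-3y^2 + 7)).
At (0, 1): H = diag(-288, 16).
The eigenvalues have opposite signs, so H is indefinite: a saddle point.

saddle point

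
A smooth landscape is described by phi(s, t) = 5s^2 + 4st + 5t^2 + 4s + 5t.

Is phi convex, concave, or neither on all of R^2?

convex

phi is quadratic, so its Hessian is the constant matrix H = [[10, 4], [4, 10]].
det(H) = 84, tr(H) = 20.
det(H) > 0 and tr(H) > 0, so H is positive definite everywhere: convex.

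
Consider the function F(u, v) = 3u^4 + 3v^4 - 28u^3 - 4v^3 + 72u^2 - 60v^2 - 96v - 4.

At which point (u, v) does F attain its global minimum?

F(u,v) separates as P(u) + Q(v) − 4, so its minimum is min P + min Q − 4.
P'(u) = 12u(u - 4)(u - 3) vanishes at u ∈ {0, 3, 4}; Q'(v) = 12(v - 4)(v + 1)(v + 2) vanishes at v ∈ {-2, -1, 4}.
Local minima of P (where P''>0): P(0)=0, P(4)=128. Local minima of Q: Q(-2)=32, Q(4)=-832.
So the global minimum of F is P(0) + Q(4) − 4 = 0 − 832 − 4 = -836, attained at (0, 4).

(0, 4)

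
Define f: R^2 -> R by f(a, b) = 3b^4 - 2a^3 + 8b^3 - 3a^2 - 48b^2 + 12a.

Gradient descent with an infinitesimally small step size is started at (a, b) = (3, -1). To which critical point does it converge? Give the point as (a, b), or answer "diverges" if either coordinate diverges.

f is separable, so gradient descent decouples: a follows -∂f/∂a, b follows -∂f/∂b.
∂f/∂a = -6(a - 1)(a + 2); at a=3 this is -60, so a increases.
∂f/∂b = 12b(b - 2)(b + 4); at b=-1 this is 108, so b decreases.
The a-coordinate has no critical point in that direction and runs off to infinity.

diverges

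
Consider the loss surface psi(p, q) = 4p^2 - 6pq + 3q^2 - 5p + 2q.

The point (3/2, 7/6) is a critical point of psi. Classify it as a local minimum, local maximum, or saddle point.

The Hessian of psi is constant: H = [[8, -6], [-6, 6]].
det(H) = 8·6 − (-6)² = 12.
det(H) > 0 and tr(H) = 14 > 0, so H is positive definite and the point is a local minimum.

local minimum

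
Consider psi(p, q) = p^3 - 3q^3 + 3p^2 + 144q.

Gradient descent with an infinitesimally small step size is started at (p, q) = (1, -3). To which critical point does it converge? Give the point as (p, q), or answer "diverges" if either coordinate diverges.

(0, -4)

psi is separable, so gradient descent decouples: p follows -∂psi/∂p, q follows -∂psi/∂q.
∂psi/∂p = 3p(p + 2); at p=1 this is 9, so p decreases.
∂psi/∂q = -9(q - 4)(q + 4); at q=-3 this is 63, so q decreases.
p converges to its nearest critical value 0 (a local min of the p-part); q converges to -4. The iterate converges to (0, -4).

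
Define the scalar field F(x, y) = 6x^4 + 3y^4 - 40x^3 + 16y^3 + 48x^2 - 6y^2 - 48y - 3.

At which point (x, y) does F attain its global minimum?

F(x,y) separates as P(x) + Q(y) − 3, so its minimum is min P + min Q − 3.
P'(x) = 24x(x - 4)(x - 1) vanishes at x ∈ {0, 1, 4}; Q'(y) = 12(y - 1)(y + 1)(y + 4) vanishes at y ∈ {-4, -1, 1}.
Local minima of P (where P''>0): P(0)=0, P(4)=-256. Local minima of Q: Q(-4)=-160, Q(1)=-35.
So the global minimum of F is P(4) + Q(-4) − 3 = -256 − 160 − 3 = -419, attained at (4, -4).

(4, -4)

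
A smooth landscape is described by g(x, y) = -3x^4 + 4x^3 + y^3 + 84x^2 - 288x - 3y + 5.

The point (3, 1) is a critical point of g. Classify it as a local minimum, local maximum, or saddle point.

saddle point

The mixed partial ∂²g/∂x∂y is 0, so the Hessian at any point is diag(g_xx, g_yy) = diag(12(-3x^2 + 2x + 14), 6y).
At (3, 1): H = diag(-84, 6).
The eigenvalues have opposite signs, so H is indefinite: a saddle point.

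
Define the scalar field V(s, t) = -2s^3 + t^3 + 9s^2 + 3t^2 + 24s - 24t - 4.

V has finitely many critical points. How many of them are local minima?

1

V separates as a function of s plus a function of t, so ∇V=0 decouples.
∂V/∂s = -6(s - 4)(s + 1) = 0 at s ∈ {-1, 4}; ∂V/∂t = 3(t - 2)(t + 4) = 0 at t ∈ {-4, 2}.
The Hessian is diagonal: diag(V_ss, V_tt). Second derivatives: V_ss(-1)=30, V_ss(4)=-30; V_tt(-4)=-18, V_tt(2)=18.
Local minima occur where both diagonal entries positive: (-1, 2). Count: 1.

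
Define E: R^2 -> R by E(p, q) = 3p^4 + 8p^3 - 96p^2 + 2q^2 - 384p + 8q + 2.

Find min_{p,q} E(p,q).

-1798

E(p,q) separates as A(p) + B(q) + 2, so its minimum is min A + min B + 2.
A'(p) = 12(p - 4)(p + 2)(p + 4) vanishes at p ∈ {-4, -2, 4}; B'(q) = 4q + 8 vanishes at q ∈ {-2}.
Local minima of A (where A''>0): A(-4)=256, A(4)=-1792. Local minima of B: B(-2)=-8.
So the global minimum of E is A(4) + B(-2) + 2 = -1792 − 8 + 2 = -1798, attained at (4, -2).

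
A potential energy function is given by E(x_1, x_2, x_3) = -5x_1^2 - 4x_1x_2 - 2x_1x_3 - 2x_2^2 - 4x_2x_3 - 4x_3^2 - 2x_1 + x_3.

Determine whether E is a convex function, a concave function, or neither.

concave

E is quadratic, so its Hessian is the constant matrix H = [[-10, -4, -2], [-4, -4, -4], [-2, -4, -8]].
Leading principal minors: -10, 24, -80.
Signs alternate −, +, − ⇒ H ≺ 0 ⇒ concave.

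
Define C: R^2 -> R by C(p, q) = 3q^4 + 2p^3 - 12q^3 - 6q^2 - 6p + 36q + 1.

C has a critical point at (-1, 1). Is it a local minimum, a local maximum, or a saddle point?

local maximum

The mixed partial ∂²C/∂p∂q is 0, so the Hessian at any point is diag(C_pp, C_qq) = diag(12p, 12(3q^2 - 6q - 1)).
At (-1, 1): H = diag(-12, -48).
Both eigenvalues are negative, so H is negative definite: a local maximum.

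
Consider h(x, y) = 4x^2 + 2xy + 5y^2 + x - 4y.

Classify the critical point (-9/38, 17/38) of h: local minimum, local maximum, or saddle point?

The Hessian of h is constant: H = [[8, 2], [2, 10]].
det(H) = 8·10 − 2² = 76.
det(H) > 0 and tr(H) = 18 > 0, so H is positive definite and the point is a local minimum.

local minimum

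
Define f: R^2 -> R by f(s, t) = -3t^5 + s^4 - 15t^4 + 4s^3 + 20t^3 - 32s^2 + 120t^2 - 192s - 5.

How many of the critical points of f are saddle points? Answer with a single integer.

6

f separates as a function of s plus a function of t, so ∇f=0 decouples.
∂f/∂s = 4(s - 4)(s + 3)(s + 4) = 0 at s ∈ {-4, -3, 4}; ∂f/∂t = -15t(t - 2)(t + 2)(t + 4) = 0 at t ∈ {-4, -2, 0, 2}.
The Hessian is diagonal: diag(f_ss, f_tt). Second derivatives: f_ss(-4)=32, f_ss(-3)=-28, f_ss(4)=224; f_tt(-4)=720, f_tt(-2)=-240, f_tt(0)=240, f_tt(2)=-720.
Saddle points occur where the two diagonal entries have opposite signs: (-4, -2), (-4, 2), (-3, -4), (-3, 0), (4, -2), (4, 2). Count: 6.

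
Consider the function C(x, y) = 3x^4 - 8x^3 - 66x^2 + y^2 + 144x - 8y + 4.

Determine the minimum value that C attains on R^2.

-579

C(x,y) separates as P(x) + Q(y) + 4, so its minimum is min P + min Q + 4.
P'(x) = 12(x - 4)(x - 1)(x + 3) vanishes at x ∈ {-3, 1, 4}; Q'(y) = 2y - 8 vanishes at y ∈ {4}.
Local minima of P (where P''>0): P(-3)=-567, P(4)=-224. Local minima of Q: Q(4)=-16.
So the global minimum of C is P(-3) + Q(4) + 4 = -567 − 16 + 4 = -579, attained at (-3, 4).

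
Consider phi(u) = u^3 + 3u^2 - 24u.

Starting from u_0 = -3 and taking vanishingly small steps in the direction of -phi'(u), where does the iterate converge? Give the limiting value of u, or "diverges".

phi'(u) = 3(u - 2)(u + 4), so phi'(-3) = -15.
Gradient descent moves in the -phi' direction, i.e. u is increasing.
The nearest critical point in that direction is u = 2, where phi'' = 18 > 0 (a local minimum). The iterate converges there.

2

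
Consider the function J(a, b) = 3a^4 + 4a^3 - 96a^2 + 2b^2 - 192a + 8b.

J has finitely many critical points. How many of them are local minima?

J separates as a function of a plus a function of b, so ∇J=0 decouples.
∂J/∂a = 12(a - 4)(a + 1)(a + 4) = 0 at a ∈ {-4, -1, 4}; ∂J/∂b = 4(b + 2) = 0 at b ∈ {-2}.
The Hessian is diagonal: diag(J_aa, J_bb). Second derivatives: J_aa(-4)=288, J_aa(-1)=-180, J_aa(4)=480; J_bb(-2)=4.
Local minima occur where both diagonal entries positive: (-4, -2), (4, -2). Count: 2.

2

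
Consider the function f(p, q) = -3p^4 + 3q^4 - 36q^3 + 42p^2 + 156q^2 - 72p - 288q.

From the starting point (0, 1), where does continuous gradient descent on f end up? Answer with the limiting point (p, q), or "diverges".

f is separable, so gradient descent decouples: p follows -∂f/∂p, q follows -∂f/∂q.
∂f/∂p = -12(p - 2)(p - 1)(p + 3); at p=0 this is -72, so p increases.
∂f/∂q = 12(q - 4)(q - 3)(q - 2); at q=1 this is -72, so q increases.
p converges to its nearest critical value 1 (a local min of the p-part); q converges to 2. The iterate converges to (1, 2).

(1, 2)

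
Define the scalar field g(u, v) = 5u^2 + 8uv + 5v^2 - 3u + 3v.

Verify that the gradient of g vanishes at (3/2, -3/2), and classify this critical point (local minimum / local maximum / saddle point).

local minimum

∇g = (10u + 8v - 3, 8u + 10v + 3); substituting (3/2, -3/2) gives ∇g = (0, 0), so (3/2, -3/2) is indeed a critical point.
The Hessian of g is constant: H = [[10, 8], [8, 10]].
det(H) = 10·10 − 8² = 36.
det(H) > 0 and tr(H) = 20 > 0, so H is positive definite and the point is a local minimum.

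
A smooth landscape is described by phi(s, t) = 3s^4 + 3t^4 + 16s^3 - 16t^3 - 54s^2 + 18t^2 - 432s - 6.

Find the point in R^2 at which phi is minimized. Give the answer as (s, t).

(3, 3)

phi(s,t) separates as P(s) + Q(t) − 6, so its minimum is min P + min Q − 6.
P'(s) = 12(s - 3)(s + 3)(s + 4) vanishes at s ∈ {-4, -3, 3}; Q'(t) = 12t(t - 3)(t - 1) vanishes at t ∈ {0, 1, 3}.
Local minima of P (where P''>0): P(-4)=608, P(3)=-1107. Local minima of Q: Q(0)=0, Q(3)=-27.
So the global minimum of phi is P(3) + Q(3) − 6 = -1107 − 27 − 6 = -1140, attained at (3, 3).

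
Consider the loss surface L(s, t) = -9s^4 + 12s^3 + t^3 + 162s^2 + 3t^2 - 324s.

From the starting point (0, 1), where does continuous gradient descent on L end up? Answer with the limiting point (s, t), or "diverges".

L is separable, so gradient descent decouples: s follows -∂L/∂s, t follows -∂L/∂t.
∂L/∂s = -36(s - 3)(s - 1)(s + 3); at s=0 this is -324, so s increases.
∂L/∂t = 3t(t + 2); at t=1 this is 9, so t decreases.
s converges to its nearest critical value 1 (a local min of the s-part); t converges to 0. The iterate converges to (1, 0).

(1, 0)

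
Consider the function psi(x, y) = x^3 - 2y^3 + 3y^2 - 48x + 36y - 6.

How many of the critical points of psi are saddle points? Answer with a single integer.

2

psi separates as a function of x plus a function of y, so ∇psi=0 decouples.
∂psi/∂x = 3(x - 4)(x + 4) = 0 at x ∈ {-4, 4}; ∂psi/∂y = -6(y - 3)(y + 2) = 0 at y ∈ {-2, 3}.
The Hessian is diagonal: diag(psi_xx, psi_yy). Second derivatives: psi_xx(-4)=-24, psi_xx(4)=24; psi_yy(-2)=30, psi_yy(3)=-30.
Saddle points occur where the two diagonal entries have opposite signs: (-4, -2), (4, 3). Count: 2.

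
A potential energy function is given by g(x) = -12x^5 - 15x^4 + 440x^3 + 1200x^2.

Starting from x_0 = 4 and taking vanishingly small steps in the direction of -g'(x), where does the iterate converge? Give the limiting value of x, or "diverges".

g'(x) = -60x(x - 5)(x + 2)(x + 4), so g'(4) = 11520.
Gradient descent moves in the -g' direction, i.e. x is decreasing.
The nearest critical point in that direction is x = 0, where g'' = 2400 > 0 (a local minimum). The iterate converges there.

0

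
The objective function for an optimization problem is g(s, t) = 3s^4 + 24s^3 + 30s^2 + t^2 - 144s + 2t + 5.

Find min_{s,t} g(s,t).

g(s,t) separates as P(s) + Q(t) + 5, so its minimum is min P + min Q + 5.
P'(s) = 12(s - 1)(s + 3)(s + 4) vanishes at s ∈ {-4, -3, 1}; Q'(t) = 2(t + 1) vanishes at t ∈ {-1}.
Local minima of P (where P''>0): P(-4)=288, P(1)=-87. Local minima of Q: Q(-1)=-1.
So the global minimum of g is P(1) + Q(-1) + 5 = -87 − 1 + 5 = -83, attained at (1, -1).

-83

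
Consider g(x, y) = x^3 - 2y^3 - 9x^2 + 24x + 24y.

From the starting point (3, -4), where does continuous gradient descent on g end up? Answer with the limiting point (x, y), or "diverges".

g is separable, so gradient descent decouples: x follows -∂g/∂x, y follows -∂g/∂y.
∂g/∂x = 3(x - 4)(x - 2); at x=3 this is -3, so x increases.
∂g/∂y = -6(y - 2)(y + 2); at y=-4 this is -72, so y increases.
x converges to its nearest critical value 4 (a local min of the x-part); y converges to -2. The iterate converges to (4, -2).

(4, -2)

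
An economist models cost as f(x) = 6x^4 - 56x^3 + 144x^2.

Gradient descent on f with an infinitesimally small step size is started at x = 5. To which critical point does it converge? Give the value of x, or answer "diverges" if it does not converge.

4

f'(x) = 24x(x - 4)(x - 3), so f'(5) = 240.
Gradient descent moves in the -f' direction, i.e. x is decreasing.
The nearest critical point in that direction is x = 4, where f'' = 96 > 0 (a local minimum). The iterate converges there.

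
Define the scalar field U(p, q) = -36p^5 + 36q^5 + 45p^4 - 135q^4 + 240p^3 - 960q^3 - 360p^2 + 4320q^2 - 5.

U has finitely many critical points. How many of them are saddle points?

8

U separates as a function of p plus a function of q, so ∇U=0 decouples.
∂U/∂p = -180p(p - 2)(p - 1)(p + 2) = 0 at p ∈ {-2, 0, 1, 2}; ∂U/∂q = 180q(q - 4)(q - 3)(q + 4) = 0 at q ∈ {-4, 0, 3, 4}.
The Hessian is diagonal: diag(U_pp, U_qq). Second derivatives: U_pp(-2)=4320, U_pp(0)=-720, U_pp(1)=540, U_pp(2)=-1440; U_qq(-4)=-40320, U_qq(0)=8640, U_qq(3)=-3780, U_qq(4)=5760.
Saddle points occur where the two diagonal entries have opposite signs: (-2, -4), (-2, 3), (0, 0), (0, 4), (1, -4), (1, 3), (2, 0), (2, 4). Count: 8.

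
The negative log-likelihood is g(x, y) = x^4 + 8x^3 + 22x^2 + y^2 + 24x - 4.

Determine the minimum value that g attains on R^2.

g(x,y) separates as P(x) + Q(y) − 4, so its minimum is min P + min Q − 4.
P'(x) = 4(x + 1)(x + 2)(x + 3) vanishes at x ∈ {-3, -2, -1}; Q'(y) = 2y vanishes at y ∈ {0}.
Local minima of P (where P''>0): P(-3)=-9, P(-1)=-9. Local minima of Q: Q(0)=0.
So the global minimum of g is P(-3) + Q(0) − 4 = -9 + 0 − 4 = -13, attained at (-3, 0).

-13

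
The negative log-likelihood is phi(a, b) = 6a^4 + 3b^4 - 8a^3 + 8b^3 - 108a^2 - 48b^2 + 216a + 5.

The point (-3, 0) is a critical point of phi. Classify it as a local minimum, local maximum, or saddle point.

saddle point

The mixed partial ∂²phi/∂a∂b is 0, so the Hessian at any point is diag(phi_aa, phi_bb) = diag(24(3a^2 - 2a - 9), 12(3b^2 + 4b - 8)).
At (-3, 0): H = diag(576, -96).
The eigenvalues have opposite signs, so H is indefinite: a saddle point.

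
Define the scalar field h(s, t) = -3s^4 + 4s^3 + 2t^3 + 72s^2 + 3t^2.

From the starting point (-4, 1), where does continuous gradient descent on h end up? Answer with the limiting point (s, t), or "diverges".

h is separable, so gradient descent decouples: s follows -∂h/∂s, t follows -∂h/∂t.
∂h/∂s = -12s(s - 4)(s + 3); at s=-4 this is 384, so s decreases.
∂h/∂t = 6t(t + 1); at t=1 this is 12, so t decreases.
The s-coordinate has no critical point in that direction and runs off to infinity.

diverges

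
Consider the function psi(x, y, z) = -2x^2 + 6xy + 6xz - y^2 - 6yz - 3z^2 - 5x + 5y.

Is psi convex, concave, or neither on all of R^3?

neither

psi is quadratic, so its Hessian is the constant matrix H = [[-4, 6, 6], [6, -2, -6], [6, -6, -6]].
Leading principal minors: -4, -28, -48.
Neither pattern holds ⇒ H is indefinite ⇒ neither convex nor concave.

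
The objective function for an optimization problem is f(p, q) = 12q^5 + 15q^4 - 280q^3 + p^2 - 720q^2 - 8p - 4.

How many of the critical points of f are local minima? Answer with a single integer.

2

f separates as a function of p plus a function of q, so ∇f=0 decouples.
∂f/∂p = 2(p - 4) = 0 at p ∈ {4}; ∂f/∂q = 60q(q - 4)(q + 2)(q + 3) = 0 at q ∈ {-3, -2, 0, 4}.
The Hessian is diagonal: diag(f_pp, f_qq). Second derivatives: f_pp(4)=2; f_qq(-3)=-1260, f_qq(-2)=720, f_qq(0)=-1440, f_qq(4)=10080.
Local minima occur where both diagonal entries positive: (4, -2), (4, 4). Count: 2.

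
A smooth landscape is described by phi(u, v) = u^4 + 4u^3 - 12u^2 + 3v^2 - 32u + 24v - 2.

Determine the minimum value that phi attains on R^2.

-114

phi(u,v) separates as P(u) + Q(v) − 2, so its minimum is min P + min Q − 2.
P'(u) = 4(u - 2)(u + 1)(u + 4) vanishes at u ∈ {-4, -1, 2}; Q'(v) = 6v + 24 vanishes at v ∈ {-4}.
Local minima of P (where P''>0): P(-4)=-64, P(2)=-64. Local minima of Q: Q(-4)=-48.
So the global minimum of phi is P(-4) + Q(-4) − 2 = -64 − 48 − 2 = -114, attained at (-4, -4).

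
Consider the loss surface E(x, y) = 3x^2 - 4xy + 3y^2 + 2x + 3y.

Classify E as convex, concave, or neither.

E is quadratic, so its Hessian is the constant matrix H = [[6, -4], [-4, 6]].
det(H) = 20, tr(H) = 12.
det(H) > 0 and tr(H) > 0, so H is positive definite everywhere: convex.

convex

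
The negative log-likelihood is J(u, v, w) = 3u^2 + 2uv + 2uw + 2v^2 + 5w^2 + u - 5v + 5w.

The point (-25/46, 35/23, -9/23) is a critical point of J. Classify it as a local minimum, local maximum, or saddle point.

local minimum

The Hessian is constant: H = [[6, 2, 2], [2, 4, 0], [2, 0, 10]].
Leading principal minors: Δ₁ = 6, Δ₂ = 20, Δ₃ = 184.
All leading minors are positive, so H is positive definite: a local minimum.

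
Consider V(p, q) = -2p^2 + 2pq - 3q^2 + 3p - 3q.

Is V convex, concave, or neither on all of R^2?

concave

V is quadratic, so its Hessian is the constant matrix H = [[-4, 2], [2, -6]].
det(H) = 20, tr(H) = -10.
det(H) > 0 and tr(H) < 0, so H is negative definite everywhere: concave.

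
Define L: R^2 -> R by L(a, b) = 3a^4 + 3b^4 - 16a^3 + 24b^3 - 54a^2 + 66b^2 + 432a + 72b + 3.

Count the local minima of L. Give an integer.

4

L separates as a function of a plus a function of b, so ∇L=0 decouples.
∂L/∂a = 12(a - 4)(a - 3)(a + 3) = 0 at a ∈ {-3, 3, 4}; ∂L/∂b = 12(b + 1)(b + 2)(b + 3) = 0 at b ∈ {-3, -2, -1}.
The Hessian is diagonal: diag(L_aa, L_bb). Second derivatives: L_aa(-3)=504, L_aa(3)=-72, L_aa(4)=84; L_bb(-3)=24, L_bb(-2)=-12, L_bb(-1)=24.
Local minima occur where both diagonal entries positive: (-3, -3), (-3, -1), (4, -3), (4, -1). Count: 4.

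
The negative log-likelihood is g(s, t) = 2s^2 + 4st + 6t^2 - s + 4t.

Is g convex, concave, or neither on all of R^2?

g is quadratic, so its Hessian is the constant matrix H = [[4, 4], [4, 12]].
det(H) = 32, tr(H) = 16.
det(H) > 0 and tr(H) > 0, so H is positive definite everywhere: convex.

convex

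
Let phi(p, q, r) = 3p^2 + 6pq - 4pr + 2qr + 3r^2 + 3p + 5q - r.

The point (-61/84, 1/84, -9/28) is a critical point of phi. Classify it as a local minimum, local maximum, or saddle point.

The Hessian is constant: H = [[6, 6, -4], [6, 0, 2], [-4, 2, 6]].
Leading principal minors: Δ₁ = 6, Δ₂ = -36, Δ₃ = -336.
The minors fit neither the all-positive nor the alternating-sign pattern, so H is indefinite: a saddle point.

saddle point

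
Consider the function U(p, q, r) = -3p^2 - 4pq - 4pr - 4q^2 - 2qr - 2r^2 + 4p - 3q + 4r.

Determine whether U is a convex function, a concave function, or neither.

U is quadratic, so its Hessian is the constant matrix H = [[-6, -4, -4], [-4, -8, -2], [-4, -2, -4]].
Leading principal minors: -6, 32, -40.
Signs alternate −, +, − ⇒ H ≺ 0 ⇒ concave.

concave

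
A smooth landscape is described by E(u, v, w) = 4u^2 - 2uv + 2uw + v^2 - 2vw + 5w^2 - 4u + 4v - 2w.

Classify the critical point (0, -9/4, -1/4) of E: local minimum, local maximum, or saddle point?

The Hessian is constant: H = [[8, -2, 2], [-2, 2, -2], [2, -2, 10]].
Leading principal minors: Δ₁ = 8, Δ₂ = 12, Δ₃ = 96.
All leading minors are positive, so H is positive definite: a local minimum.

local minimum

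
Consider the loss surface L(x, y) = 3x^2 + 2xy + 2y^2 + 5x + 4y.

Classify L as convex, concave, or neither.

convex

L is quadratic, so its Hessian is the constant matrix H = [[6, 2], [2, 4]].
det(H) = 20, tr(H) = 10.
det(H) > 0 and tr(H) > 0, so H is positive definite everywhere: convex.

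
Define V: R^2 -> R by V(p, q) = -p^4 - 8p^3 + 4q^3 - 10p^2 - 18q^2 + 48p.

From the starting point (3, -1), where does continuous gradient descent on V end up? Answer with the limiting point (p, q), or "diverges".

diverges

V is separable, so gradient descent decouples: p follows -∂V/∂p, q follows -∂V/∂q.
∂V/∂p = -4(p - 1)(p + 3)(p + 4); at p=3 this is -336, so p increases.
∂V/∂q = 12q(q - 3); at q=-1 this is 48, so q decreases.
The p-coordinate has no critical point in that direction and runs off to infinity.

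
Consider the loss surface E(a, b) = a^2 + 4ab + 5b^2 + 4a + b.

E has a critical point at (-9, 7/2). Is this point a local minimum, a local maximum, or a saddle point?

The Hessian of E is constant: H = [[2, 4], [4, 10]].
det(H) = 2·10 − 4² = 4.
det(H) > 0 and tr(H) = 12 > 0, so H is positive definite and the point is a local minimum.

local minimum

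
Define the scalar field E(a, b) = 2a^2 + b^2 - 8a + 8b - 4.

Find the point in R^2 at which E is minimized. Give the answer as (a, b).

(2, -4)

E(a,b) separates as P(a) + Q(b) − 4, so its minimum is min P + min Q − 4.
P'(a) = 4a - 8 vanishes at a ∈ {2}; Q'(b) = 2b + 8 vanishes at b ∈ {-4}.
Local minima of P (where P''>0): P(2)=-8. Local minima of Q: Q(-4)=-16.
So the global minimum of E is P(2) + Q(-4) − 4 = -8 − 16 − 4 = -28, attained at (2, -4).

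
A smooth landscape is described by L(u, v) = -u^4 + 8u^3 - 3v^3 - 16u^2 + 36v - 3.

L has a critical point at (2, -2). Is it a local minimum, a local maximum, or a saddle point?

local minimum

The mixed partial ∂²L/∂u∂v is 0, so the Hessian at any point is diag(L_uu, L_vv) = diag(4(-3u^2 + 12u - 8), -18v).
At (2, -2): H = diag(16, 36).
Both eigenvalues are positive, so H is positive definite: a local minimum.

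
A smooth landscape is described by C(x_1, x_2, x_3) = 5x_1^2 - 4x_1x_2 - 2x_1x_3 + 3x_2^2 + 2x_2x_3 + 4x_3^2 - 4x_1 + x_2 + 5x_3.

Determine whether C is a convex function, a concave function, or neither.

C is quadratic, so its Hessian is the constant matrix H = [[10, -4, -2], [-4, 6, 2], [-2, 2, 8]].
Leading principal minors: 10, 44, 320.
All positive ⇒ H ≻ 0 ⇒ convex.

convex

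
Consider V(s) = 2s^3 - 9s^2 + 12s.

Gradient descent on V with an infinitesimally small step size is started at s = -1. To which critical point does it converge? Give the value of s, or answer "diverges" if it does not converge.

V'(s) = 6(s - 2)(s - 1), so V'(-1) = 36.
Gradient descent moves in the -V' direction, i.e. s is decreasing.
There is no critical point below s=-1, and V' keeps the same sign, so the iterate runs off to −∞.

diverges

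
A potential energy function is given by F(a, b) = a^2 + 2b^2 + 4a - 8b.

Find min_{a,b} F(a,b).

-12

F(a,b) separates as P(a) + Q(b), so its minimum is min P + min Q.
P'(a) = 2a + 4 vanishes at a ∈ {-2}; Q'(b) = 4b - 8 vanishes at b ∈ {2}.
Local minima of P (where P''>0): P(-2)=-4. Local minima of Q: Q(2)=-8.
So the global minimum of F is P(-2) + Q(2) = -4 − 8 = -12, attained at (-2, 2).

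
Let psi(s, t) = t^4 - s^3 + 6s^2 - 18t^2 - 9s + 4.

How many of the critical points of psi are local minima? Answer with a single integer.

2

psi separates as a function of s plus a function of t, so ∇psi=0 decouples.
∂psi/∂s = -3(s - 3)(s - 1) = 0 at s ∈ {1, 3}; ∂psi/∂t = 4t(t - 3)(t + 3) = 0 at t ∈ {-3, 0, 3}.
The Hessian is diagonal: diag(psi_ss, psi_tt). Second derivatives: psi_ss(1)=6, psi_ss(3)=-6; psi_tt(-3)=72, psi_tt(0)=-36, psi_tt(3)=72.
Local minima occur where both diagonal entries positive: (1, -3), (1, 3). Count: 2.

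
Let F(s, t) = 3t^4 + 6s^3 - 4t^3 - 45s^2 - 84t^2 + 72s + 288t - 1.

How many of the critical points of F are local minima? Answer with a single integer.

2

F separates as a function of s plus a function of t, so ∇F=0 decouples.
∂F/∂s = 18(s - 4)(s - 1) = 0 at s ∈ {1, 4}; ∂F/∂t = 12(t - 3)(t - 2)(t + 4) = 0 at t ∈ {-4, 2, 3}.
The Hessian is diagonal: diag(F_ss, F_tt). Second derivatives: F_ss(1)=-54, F_ss(4)=54; F_tt(-4)=504, F_tt(2)=-72, F_tt(3)=84.
Local minima occur where both diagonal entries positive: (4, -4), (4, 3). Count: 2.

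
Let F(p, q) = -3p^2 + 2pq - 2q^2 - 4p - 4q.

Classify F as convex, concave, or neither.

F is quadratic, so its Hessian is the constant matrix H = [[-6, 2], [2, -4]].
det(H) = 20, tr(H) = -10.
det(H) > 0 and tr(H) < 0, so H is negative definite everywhere: concave.

concave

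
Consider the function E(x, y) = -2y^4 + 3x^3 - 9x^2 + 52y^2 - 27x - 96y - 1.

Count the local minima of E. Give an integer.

E separates as a function of x plus a function of y, so ∇E=0 decouples.
∂E/∂x = 9(x - 3)(x + 1) = 0 at x ∈ {-1, 3}; ∂E/∂y = -8(y - 3)(y - 1)(y + 4) = 0 at y ∈ {-4, 1, 3}.
The Hessian is diagonal: diag(E_xx, E_yy). Second derivatives: E_xx(-1)=-36, E_xx(3)=36; E_yy(-4)=-280, E_yy(1)=80, E_yy(3)=-112.
Local minima occur where both diagonal entries positive: (3, 1). Count: 1.

1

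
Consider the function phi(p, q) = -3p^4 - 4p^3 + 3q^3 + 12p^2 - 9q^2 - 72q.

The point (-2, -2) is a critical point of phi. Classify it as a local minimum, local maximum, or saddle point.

local maximum

The mixed partial ∂²phi/∂p∂q is 0, so the Hessian at any point is diag(phi_pp, phi_qq) = diag(12(-3p^2 - 2p + 2), 18(q - 1)).
At (-2, -2): H = diag(-72, -54).
Both eigenvalues are negative, so H is negative definite: a local maximum.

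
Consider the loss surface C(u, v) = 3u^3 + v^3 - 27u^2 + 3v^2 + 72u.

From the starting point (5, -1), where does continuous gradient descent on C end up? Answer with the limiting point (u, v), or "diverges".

C is separable, so gradient descent decouples: u follows -∂C/∂u, v follows -∂C/∂v.
∂C/∂u = 9(u - 4)(u - 2); at u=5 this is 27, so u decreases.
∂C/∂v = 3v(v + 2); at v=-1 this is -3, so v increases.
u converges to its nearest critical value 4 (a local min of the u-part); v converges to 0. The iterate converges to (4, 0).

(4, 0)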